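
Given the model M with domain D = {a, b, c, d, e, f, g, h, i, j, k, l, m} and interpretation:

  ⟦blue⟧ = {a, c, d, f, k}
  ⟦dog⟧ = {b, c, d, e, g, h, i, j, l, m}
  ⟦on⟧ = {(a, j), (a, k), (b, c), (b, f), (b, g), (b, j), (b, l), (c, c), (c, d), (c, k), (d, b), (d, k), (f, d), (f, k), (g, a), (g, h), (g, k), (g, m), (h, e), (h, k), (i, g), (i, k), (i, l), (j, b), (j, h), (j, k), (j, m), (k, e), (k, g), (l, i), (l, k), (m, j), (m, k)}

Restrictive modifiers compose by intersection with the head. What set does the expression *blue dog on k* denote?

⟦on k⟧ = {x : ⟨x, k⟩ ∈ ⟦on⟧} = {a, c, d, f, g, h, i, j, l, m}
⟦dog⟧ = {b, c, d, e, g, h, i, j, l, m}
… ∩ ⟦on k⟧ = {b, c, d, e, g, h, i, j, l, m} ∩ {a, c, d, f, g, h, i, j, l, m} = {c, d, g, h, i, j, l, m}
… ∩ ⟦blue⟧ = {c, d, g, h, i, j, l, m} ∩ {a, c, d, f, k} = {c, d}
So ⟦blue dog on k⟧ = {c, d}.

{c, d}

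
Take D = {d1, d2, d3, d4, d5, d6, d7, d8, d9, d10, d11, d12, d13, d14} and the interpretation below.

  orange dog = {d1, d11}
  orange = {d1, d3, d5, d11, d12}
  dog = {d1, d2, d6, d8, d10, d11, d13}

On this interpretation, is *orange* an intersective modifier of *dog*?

yes

⟦orange⟧ ∩ ⟦dog⟧ = {d1, d3, d5, d11, d12} ∩ {d1, d2, d6, d8, d10, d11, d13} = {d1, d11}
Observed ⟦orange dog⟧ = {d1, d11}.
These coincide, so the modifier is intersective here.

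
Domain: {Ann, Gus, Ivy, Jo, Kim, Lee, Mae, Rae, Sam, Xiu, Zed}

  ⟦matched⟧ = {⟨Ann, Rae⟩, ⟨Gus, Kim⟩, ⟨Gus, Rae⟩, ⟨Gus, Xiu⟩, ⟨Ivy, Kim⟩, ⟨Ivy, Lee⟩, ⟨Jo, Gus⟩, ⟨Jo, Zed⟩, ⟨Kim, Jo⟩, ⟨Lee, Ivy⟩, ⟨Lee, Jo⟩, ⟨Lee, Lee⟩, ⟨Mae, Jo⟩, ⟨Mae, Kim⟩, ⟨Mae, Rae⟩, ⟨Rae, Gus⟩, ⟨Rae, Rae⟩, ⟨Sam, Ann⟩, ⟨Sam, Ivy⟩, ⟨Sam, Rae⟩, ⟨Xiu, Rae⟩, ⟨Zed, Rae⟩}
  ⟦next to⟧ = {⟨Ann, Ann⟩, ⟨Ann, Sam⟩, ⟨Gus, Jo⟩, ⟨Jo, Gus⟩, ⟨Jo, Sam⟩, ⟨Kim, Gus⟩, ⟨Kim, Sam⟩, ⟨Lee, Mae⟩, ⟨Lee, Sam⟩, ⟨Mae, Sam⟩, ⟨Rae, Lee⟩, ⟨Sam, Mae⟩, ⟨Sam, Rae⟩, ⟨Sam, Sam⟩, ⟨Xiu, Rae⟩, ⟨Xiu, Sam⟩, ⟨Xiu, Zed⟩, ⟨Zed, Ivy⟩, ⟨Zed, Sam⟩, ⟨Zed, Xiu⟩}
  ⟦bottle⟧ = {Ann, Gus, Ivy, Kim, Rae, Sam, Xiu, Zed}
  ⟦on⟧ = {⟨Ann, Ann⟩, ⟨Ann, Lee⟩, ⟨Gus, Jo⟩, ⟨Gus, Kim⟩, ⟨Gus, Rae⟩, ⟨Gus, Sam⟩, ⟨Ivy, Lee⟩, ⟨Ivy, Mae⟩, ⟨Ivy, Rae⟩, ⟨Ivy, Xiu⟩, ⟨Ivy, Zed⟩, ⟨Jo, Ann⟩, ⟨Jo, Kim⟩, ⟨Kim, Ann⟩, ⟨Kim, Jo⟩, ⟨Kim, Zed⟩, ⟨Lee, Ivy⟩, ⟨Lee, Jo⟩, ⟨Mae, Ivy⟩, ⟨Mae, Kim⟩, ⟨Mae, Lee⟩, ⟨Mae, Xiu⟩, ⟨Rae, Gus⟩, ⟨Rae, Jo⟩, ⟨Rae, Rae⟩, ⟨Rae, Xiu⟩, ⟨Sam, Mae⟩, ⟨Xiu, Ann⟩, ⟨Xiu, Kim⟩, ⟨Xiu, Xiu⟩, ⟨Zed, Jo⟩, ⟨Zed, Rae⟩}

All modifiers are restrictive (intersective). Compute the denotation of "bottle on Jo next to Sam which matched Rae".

⟦on Jo⟧ = {x : ⟨x, Jo⟩ ∈ ⟦on⟧} = {Gus, Kim, Lee, Rae, Zed}
⟦next to Sam⟧ = {x : ⟨x, Sam⟩ ∈ ⟦next to⟧} = {Ann, Jo, Kim, Lee, Mae, Sam, Xiu, Zed}
⟦which matched Rae⟧ = {x : ⟨x, Rae⟩ ∈ ⟦matched⟧} = {Ann, Gus, Mae, Rae, Sam, Xiu, Zed}
⟦bottle⟧ = {Ann, Gus, Ivy, Kim, Rae, Sam, Xiu, Zed}
… ∩ ⟦on Jo⟧ = {Ann, Gus, Ivy, Kim, Rae, Sam, Xiu, Zed} ∩ {Gus, Kim, Lee, Rae, Zed} = {Gus, Kim, Rae, Zed}
… ∩ ⟦next to Sam⟧ = {Gus, Kim, Rae, Zed} ∩ {Ann, Jo, Kim, Lee, Mae, Sam, Xiu, Zed} = {Kim, Zed}
… ∩ ⟦which matched Rae⟧ = {Kim, Zed} ∩ {Ann, Gus, Mae, Rae, Sam, Xiu, Zed} = {Zed}
So ⟦bottle on Jo next to Sam which matched Rae⟧ = {Zed}.

{Zed}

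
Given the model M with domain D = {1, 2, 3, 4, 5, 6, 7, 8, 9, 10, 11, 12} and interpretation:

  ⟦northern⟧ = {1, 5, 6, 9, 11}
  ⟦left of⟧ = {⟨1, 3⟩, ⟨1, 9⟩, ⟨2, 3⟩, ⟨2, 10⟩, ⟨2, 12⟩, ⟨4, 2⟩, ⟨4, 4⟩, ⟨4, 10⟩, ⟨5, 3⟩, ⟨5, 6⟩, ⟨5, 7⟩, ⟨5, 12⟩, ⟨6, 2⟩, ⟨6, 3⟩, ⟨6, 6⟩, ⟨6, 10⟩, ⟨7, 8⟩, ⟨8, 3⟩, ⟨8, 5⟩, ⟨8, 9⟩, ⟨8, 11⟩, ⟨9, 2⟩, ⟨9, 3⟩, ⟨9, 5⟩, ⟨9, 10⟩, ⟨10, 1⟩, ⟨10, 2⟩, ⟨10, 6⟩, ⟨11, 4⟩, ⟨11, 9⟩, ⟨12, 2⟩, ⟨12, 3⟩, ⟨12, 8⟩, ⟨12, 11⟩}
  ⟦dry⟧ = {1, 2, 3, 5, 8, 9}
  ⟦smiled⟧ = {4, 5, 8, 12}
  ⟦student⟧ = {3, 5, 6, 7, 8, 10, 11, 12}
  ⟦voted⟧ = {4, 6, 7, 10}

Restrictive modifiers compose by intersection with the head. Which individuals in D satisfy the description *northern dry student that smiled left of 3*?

⟦that smiled⟧ = ⟦smiled⟧ = {4, 5, 8, 12}
⟦left of 3⟧ = {x : ⟨x, 3⟩ ∈ ⟦left of⟧} = {1, 2, 5, 6, 8, 9, 12}
⟦student⟧ = {3, 5, 6, 7, 8, 10, 11, 12}
… ∩ ⟦that smiled⟧ = {3, 5, 6, 7, 8, 10, 11, 12} ∩ {4, 5, 8, 12} = {5, 8, 12}
… ∩ ⟦left of 3⟧ = {5, 8, 12} ∩ {1, 2, 5, 6, 8, 9, 12} = {5, 8, 12}
… ∩ ⟦northern⟧ = {5, 8, 12} ∩ {1, 5, 6, 9, 11} = {5}
… ∩ ⟦dry⟧ = {5} ∩ {1, 2, 3, 5, 8, 9} = {5}
So ⟦northern dry student that smiled left of 3⟧ = {5}.

{5}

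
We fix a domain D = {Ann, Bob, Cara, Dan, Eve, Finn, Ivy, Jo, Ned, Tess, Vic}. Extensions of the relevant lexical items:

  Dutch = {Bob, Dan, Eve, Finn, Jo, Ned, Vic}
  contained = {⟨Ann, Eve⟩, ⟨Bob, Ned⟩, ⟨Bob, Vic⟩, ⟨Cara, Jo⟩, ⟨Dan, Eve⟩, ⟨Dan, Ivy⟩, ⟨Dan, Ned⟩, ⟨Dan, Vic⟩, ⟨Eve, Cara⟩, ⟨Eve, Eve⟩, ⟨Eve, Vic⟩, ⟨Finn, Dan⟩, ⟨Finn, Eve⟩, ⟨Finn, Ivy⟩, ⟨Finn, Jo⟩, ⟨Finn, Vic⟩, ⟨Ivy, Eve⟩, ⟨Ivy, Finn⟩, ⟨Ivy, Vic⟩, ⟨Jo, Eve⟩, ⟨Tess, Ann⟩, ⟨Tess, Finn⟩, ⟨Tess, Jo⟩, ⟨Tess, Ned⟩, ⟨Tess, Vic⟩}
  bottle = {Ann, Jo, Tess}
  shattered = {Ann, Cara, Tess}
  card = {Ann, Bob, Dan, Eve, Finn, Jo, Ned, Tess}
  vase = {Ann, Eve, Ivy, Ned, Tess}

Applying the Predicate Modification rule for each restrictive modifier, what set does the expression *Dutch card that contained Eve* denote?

{Dan, Eve, Finn, Jo}

⟦that contained Eve⟧ = {x : ⟨x, Eve⟩ ∈ ⟦contained⟧} = {Ann, Dan, Eve, Finn, Ivy, Jo}
⟦card⟧ = {Ann, Bob, Dan, Eve, Finn, Jo, Ned, Tess}
… ∩ ⟦that contained Eve⟧ = {Ann, Bob, Dan, Eve, Finn, Jo, Ned, Tess} ∩ {Ann, Dan, Eve, Finn, Ivy, Jo} = {Ann, Dan, Eve, Finn, Jo}
… ∩ ⟦Dutch⟧ = {Ann, Dan, Eve, Finn, Jo} ∩ {Bob, Dan, Eve, Finn, Jo, Ned, Vic} = {Dan, Eve, Finn, Jo}
So ⟦Dutch card that contained Eve⟧ = {Dan, Eve, Finn, Jo}.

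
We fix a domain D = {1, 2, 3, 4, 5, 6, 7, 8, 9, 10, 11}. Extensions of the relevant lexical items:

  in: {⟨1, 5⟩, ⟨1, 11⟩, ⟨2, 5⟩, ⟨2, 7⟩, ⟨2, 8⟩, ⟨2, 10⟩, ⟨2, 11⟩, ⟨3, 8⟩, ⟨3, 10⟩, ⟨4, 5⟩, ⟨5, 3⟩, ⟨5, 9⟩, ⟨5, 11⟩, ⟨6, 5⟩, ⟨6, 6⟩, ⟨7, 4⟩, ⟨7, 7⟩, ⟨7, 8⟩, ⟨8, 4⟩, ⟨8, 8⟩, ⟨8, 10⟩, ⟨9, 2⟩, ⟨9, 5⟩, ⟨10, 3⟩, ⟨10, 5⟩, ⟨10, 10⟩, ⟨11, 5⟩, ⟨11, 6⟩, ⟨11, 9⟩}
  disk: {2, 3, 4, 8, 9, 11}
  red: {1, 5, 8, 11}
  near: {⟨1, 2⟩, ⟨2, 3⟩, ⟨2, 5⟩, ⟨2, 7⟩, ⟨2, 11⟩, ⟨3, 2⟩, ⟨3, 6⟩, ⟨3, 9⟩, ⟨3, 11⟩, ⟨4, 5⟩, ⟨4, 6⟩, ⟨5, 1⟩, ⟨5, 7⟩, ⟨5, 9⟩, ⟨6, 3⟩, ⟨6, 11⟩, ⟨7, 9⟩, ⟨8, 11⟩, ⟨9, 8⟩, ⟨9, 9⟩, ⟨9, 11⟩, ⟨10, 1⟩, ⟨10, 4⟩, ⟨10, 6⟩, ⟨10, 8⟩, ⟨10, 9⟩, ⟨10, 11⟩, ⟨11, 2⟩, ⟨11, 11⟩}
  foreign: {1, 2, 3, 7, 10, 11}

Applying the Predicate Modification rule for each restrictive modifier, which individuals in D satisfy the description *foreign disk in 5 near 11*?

⟦in 5⟧ = {x : ⟨x, 5⟩ ∈ ⟦in⟧} = {1, 2, 4, 6, 9, 10, 11}
⟦near 11⟧ = {x : ⟨x, 11⟩ ∈ ⟦near⟧} = {2, 3, 6, 8, 9, 10, 11}
⟦disk⟧ = {2, 3, 4, 8, 9, 11}
… ∩ ⟦in 5⟧ = {2, 3, 4, 8, 9, 11} ∩ {1, 2, 4, 6, 9, 10, 11} = {2, 4, 9, 11}
… ∩ ⟦near 11⟧ = {2, 4, 9, 11} ∩ {2, 3, 6, 8, 9, 10, 11} = {2, 9, 11}
… ∩ ⟦foreign⟧ = {2, 9, 11} ∩ {1, 2, 3, 7, 10, 11} = {2, 11}
So ⟦foreign disk in 5 near 11⟧ = {2, 11}.

{2, 11}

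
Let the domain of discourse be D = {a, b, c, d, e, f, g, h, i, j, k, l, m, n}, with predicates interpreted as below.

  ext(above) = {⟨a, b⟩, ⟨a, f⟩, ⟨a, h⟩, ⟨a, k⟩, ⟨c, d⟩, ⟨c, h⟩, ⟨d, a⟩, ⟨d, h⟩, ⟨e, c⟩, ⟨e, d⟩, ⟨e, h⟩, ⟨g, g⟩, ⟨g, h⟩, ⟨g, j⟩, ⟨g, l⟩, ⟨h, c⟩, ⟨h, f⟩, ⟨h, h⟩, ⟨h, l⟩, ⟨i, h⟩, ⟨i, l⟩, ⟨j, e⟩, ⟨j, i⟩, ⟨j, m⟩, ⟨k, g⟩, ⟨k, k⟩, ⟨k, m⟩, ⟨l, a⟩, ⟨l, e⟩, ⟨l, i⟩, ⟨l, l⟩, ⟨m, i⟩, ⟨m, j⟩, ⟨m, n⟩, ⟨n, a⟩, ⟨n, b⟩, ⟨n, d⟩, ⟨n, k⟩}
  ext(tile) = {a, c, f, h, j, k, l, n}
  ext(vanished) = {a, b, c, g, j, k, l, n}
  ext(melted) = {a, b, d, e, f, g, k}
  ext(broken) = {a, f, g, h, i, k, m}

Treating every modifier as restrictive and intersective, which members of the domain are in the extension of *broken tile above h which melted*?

⟦above h⟧ = {x : ⟨x, h⟩ ∈ ⟦above⟧} = {a, c, d, e, g, h, i}
⟦which melted⟧ = ⟦melted⟧ = {a, b, d, e, f, g, k}
⟦tile⟧ = {a, c, f, h, j, k, l, n}
… ∩ ⟦above h⟧ = {a, c, f, h, j, k, l, n} ∩ {a, c, d, e, g, h, i} = {a, c, h}
… ∩ ⟦which melted⟧ = {a, c, h} ∩ {a, b, d, e, f, g, k} = {a}
… ∩ ⟦broken⟧ = {a} ∩ {a, f, g, h, i, k, m} = {a}
So ⟦broken tile above h which melted⟧ = {a}.

{a}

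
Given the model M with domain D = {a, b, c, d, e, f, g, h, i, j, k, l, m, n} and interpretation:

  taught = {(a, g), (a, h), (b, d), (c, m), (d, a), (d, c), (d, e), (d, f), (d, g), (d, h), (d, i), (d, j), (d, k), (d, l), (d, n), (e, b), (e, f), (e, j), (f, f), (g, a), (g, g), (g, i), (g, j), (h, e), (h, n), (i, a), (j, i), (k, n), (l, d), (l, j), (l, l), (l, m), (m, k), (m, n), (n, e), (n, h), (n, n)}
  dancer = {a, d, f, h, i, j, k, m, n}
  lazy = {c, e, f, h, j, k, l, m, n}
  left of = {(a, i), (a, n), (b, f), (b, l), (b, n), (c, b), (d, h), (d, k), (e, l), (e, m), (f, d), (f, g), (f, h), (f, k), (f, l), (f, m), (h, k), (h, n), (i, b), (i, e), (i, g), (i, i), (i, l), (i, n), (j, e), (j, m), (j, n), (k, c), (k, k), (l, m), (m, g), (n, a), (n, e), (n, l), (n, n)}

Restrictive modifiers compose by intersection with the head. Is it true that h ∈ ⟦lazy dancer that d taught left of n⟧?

⟦that d taught⟧ = {x : ⟨d, x⟩ ∈ ⟦taught⟧} = {a, c, e, f, g, h, i, j, k, l, n}
⟦left of n⟧ = {x : ⟨x, n⟩ ∈ ⟦left of⟧} = {a, b, h, i, j, n}
⟦dancer⟧ = {a, d, f, h, i, j, k, m, n}
… ∩ ⟦that d taught⟧ = {a, d, f, h, i, j, k, m, n} ∩ {a, c, e, f, g, h, i, j, k, l, n} = {a, f, h, i, j, k, n}
… ∩ ⟦left of n⟧ = {a, f, h, i, j, k, n} ∩ {a, b, h, i, j, n} = {a, h, i, j, n}
… ∩ ⟦lazy⟧ = {a, h, i, j, n} ∩ {c, e, f, h, j, k, l, m, n} = {h, j, n}
⟦lazy dancer that d taught left of n⟧ = {h, j, n}; h ∈ this set.

yes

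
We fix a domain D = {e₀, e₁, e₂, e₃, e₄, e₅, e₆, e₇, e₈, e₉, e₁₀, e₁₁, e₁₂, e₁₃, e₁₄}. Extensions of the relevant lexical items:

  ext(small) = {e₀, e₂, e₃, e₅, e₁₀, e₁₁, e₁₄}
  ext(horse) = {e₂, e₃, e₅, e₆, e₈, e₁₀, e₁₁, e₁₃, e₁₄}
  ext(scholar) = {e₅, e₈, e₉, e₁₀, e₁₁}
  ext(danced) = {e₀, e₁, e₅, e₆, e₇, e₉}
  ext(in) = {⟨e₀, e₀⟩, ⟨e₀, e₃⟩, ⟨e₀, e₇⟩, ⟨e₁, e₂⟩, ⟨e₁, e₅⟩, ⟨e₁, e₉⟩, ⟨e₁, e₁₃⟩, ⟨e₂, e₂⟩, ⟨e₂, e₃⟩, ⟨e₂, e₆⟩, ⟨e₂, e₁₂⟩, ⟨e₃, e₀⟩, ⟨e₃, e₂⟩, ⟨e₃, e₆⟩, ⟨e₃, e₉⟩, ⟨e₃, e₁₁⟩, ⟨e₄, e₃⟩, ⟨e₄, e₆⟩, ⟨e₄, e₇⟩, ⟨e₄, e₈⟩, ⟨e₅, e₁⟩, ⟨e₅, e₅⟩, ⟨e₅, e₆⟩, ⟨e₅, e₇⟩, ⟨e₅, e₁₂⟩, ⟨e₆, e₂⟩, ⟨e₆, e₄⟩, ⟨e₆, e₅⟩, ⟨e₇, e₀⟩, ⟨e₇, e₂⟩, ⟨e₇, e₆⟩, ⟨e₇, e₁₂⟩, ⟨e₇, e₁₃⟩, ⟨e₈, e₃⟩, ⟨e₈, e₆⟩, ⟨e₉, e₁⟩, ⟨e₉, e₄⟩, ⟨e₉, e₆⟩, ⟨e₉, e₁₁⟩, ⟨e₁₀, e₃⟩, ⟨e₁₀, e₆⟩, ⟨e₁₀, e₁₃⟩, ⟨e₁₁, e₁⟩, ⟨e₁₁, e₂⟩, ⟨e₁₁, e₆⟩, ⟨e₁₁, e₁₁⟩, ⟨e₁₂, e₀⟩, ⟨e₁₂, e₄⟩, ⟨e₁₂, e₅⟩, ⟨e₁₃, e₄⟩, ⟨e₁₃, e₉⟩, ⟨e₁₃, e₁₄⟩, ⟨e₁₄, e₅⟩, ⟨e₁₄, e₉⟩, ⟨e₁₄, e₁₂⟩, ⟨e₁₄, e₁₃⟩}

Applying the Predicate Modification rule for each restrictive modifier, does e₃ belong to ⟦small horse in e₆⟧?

⟦in e₆⟧ = {x : ⟨x, e₆⟩ ∈ ⟦in⟧} = {e₂, e₃, e₄, e₅, e₇, e₈, e₉, e₁₀, e₁₁}
⟦horse⟧ = {e₂, e₃, e₅, e₆, e₈, e₁₀, e₁₁, e₁₃, e₁₄}
… ∩ ⟦in e₆⟧ = {e₂, e₃, e₅, e₆, e₈, e₁₀, e₁₁, e₁₃, e₁₄} ∩ {e₂, e₃, e₄, e₅, e₇, e₈, e₉, e₁₀, e₁₁} = {e₂, e₃, e₅, e₈, e₁₀, e₁₁}
… ∩ ⟦small⟧ = {e₂, e₃, e₅, e₈, e₁₀, e₁₁} ∩ {e₀, e₂, e₃, e₅, e₁₀, e₁₁, e₁₄} = {e₂, e₃, e₅, e₁₀, e₁₁}
⟦small horse in e₆⟧ = {e₂, e₃, e₅, e₁₀, e₁₁}; e₃ ∈ this set.

yes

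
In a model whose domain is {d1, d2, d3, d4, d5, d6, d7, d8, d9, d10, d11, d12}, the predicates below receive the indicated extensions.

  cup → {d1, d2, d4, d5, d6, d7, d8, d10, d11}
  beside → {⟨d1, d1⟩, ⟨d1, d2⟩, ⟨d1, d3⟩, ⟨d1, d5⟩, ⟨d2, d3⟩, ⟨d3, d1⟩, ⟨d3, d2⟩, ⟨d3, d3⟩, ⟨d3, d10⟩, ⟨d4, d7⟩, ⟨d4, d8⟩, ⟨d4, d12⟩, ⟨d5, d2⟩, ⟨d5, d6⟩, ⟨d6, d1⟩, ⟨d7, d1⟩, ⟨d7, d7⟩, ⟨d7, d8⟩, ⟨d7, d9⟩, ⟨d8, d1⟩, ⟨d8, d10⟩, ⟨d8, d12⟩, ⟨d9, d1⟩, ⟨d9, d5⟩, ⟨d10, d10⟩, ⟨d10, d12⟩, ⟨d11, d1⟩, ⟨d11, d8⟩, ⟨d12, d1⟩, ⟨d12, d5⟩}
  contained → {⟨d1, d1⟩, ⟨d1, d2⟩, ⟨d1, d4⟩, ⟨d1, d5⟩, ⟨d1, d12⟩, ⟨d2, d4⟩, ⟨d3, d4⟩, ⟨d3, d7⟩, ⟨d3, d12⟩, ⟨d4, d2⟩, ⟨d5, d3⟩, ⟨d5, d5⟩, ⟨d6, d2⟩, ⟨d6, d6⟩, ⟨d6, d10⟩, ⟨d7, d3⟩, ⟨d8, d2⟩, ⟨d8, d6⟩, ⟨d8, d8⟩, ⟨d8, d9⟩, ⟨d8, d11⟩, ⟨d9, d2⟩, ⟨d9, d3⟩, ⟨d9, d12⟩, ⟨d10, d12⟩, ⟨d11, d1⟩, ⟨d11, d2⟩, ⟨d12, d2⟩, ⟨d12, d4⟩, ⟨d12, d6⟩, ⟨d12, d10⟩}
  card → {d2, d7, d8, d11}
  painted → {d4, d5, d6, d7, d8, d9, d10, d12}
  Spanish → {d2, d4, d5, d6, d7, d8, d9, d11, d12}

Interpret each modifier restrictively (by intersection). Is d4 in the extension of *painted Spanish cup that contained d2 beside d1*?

⟦that contained d2⟧ = {x : ⟨x, d2⟩ ∈ ⟦contained⟧} = {d1, d4, d6, d8, d9, d11, d12}
⟦beside d1⟧ = {x : ⟨x, d1⟩ ∈ ⟦beside⟧} = {d1, d3, d6, d7, d8, d9, d11, d12}
⟦cup⟧ = {d1, d2, d4, d5, d6, d7, d8, d10, d11}
… ∩ ⟦that contained d2⟧ = {d1, d2, d4, d5, d6, d7, d8, d10, d11} ∩ {d1, d4, d6, d8, d9, d11, d12} = {d1, d4, d6, d8, d11}
… ∩ ⟦beside d1⟧ = {d1, d4, d6, d8, d11} ∩ {d1, d3, d6, d7, d8, d9, d11, d12} = {d1, d6, d8, d11}
… ∩ ⟦painted⟧ = {d1, d6, d8, d11} ∩ {d4, d5, d6, d7, d8, d9, d10, d12} = {d6, d8}
… ∩ ⟦Spanish⟧ = {d6, d8} ∩ {d2, d4, d5, d6, d7, d8, d9, d11, d12} = {d6, d8}
⟦painted Spanish cup that contained d2 beside d1⟧ = {d6, d8}; d4 ∉ this set.

no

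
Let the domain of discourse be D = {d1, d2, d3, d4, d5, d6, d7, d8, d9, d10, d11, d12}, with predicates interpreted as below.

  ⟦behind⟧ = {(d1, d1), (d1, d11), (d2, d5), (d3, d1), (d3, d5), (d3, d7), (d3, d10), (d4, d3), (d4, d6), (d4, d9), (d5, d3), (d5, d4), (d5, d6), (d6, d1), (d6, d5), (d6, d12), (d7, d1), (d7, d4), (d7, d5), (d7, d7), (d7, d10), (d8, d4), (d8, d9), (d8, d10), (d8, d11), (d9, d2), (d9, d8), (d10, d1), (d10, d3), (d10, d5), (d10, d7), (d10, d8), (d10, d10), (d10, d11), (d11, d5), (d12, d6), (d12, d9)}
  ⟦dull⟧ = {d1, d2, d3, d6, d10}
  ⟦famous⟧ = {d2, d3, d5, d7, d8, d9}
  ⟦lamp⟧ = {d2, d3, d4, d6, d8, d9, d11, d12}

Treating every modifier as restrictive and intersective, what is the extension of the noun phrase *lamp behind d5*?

{d2, d3, d6, d11}

⟦behind d5⟧ = {x : ⟨x, d5⟩ ∈ ⟦behind⟧} = {d2, d3, d6, d7, d10, d11}
⟦lamp⟧ = {d2, d3, d4, d6, d8, d9, d11, d12}
… ∩ ⟦behind d5⟧ = {d2, d3, d4, d6, d8, d9, d11, d12} ∩ {d2, d3, d6, d7, d10, d11} = {d2, d3, d6, d11}
So ⟦lamp behind d5⟧ = {d2, d3, d6, d11}.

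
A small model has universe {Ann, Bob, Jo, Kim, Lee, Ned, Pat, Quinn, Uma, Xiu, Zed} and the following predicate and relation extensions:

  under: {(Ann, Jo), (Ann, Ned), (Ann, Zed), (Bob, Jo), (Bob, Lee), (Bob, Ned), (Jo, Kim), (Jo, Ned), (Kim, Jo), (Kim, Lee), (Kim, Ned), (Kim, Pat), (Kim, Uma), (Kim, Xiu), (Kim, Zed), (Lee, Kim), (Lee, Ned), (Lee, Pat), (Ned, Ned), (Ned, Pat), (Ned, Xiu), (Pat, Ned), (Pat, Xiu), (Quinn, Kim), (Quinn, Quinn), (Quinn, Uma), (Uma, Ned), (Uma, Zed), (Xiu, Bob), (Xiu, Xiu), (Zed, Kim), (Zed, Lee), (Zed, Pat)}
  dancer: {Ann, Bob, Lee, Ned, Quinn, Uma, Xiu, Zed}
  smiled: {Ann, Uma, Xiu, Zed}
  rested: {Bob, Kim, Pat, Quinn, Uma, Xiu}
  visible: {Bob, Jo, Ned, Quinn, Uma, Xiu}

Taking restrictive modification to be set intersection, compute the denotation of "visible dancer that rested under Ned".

⟦that rested⟧ = ⟦rested⟧ = {Bob, Kim, Pat, Quinn, Uma, Xiu}
⟦under Ned⟧ = {x : ⟨x, Ned⟩ ∈ ⟦under⟧} = {Ann, Bob, Jo, Kim, Lee, Ned, Pat, Uma}
⟦dancer⟧ = {Ann, Bob, Lee, Ned, Quinn, Uma, Xiu, Zed}
… ∩ ⟦that rested⟧ = {Ann, Bob, Lee, Ned, Quinn, Uma, Xiu, Zed} ∩ {Bob, Kim, Pat, Quinn, Uma, Xiu} = {Bob, Quinn, Uma, Xiu}
… ∩ ⟦under Ned⟧ = {Bob, Quinn, Uma, Xiu} ∩ {Ann, Bob, Jo, Kim, Lee, Ned, Pat, Uma} = {Bob, Uma}
… ∩ ⟦visible⟧ = {Bob, Uma} ∩ {Bob, Jo, Ned, Quinn, Uma, Xiu} = {Bob, Uma}
So ⟦visible dancer that rested under Ned⟧ = {Bob, Uma}.

{Bob, Uma}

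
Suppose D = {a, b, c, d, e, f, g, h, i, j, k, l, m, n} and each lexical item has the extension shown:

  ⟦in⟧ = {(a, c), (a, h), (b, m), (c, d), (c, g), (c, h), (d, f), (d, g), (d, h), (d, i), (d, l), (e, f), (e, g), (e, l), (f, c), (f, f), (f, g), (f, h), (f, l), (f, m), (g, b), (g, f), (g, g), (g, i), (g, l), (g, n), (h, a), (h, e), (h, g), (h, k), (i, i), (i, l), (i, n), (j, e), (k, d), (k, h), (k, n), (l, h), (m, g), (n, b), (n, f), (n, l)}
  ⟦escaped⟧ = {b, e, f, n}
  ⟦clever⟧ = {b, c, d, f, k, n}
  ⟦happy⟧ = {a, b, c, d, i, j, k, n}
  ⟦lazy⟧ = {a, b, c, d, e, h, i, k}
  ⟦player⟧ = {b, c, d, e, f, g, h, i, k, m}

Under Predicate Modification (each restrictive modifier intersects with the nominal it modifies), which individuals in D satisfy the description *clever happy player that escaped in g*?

{}

⟦that escaped⟧ = ⟦escaped⟧ = {b, e, f, n}
⟦in g⟧ = {x : ⟨x, g⟩ ∈ ⟦in⟧} = {c, d, e, f, g, h, m}
⟦player⟧ = {b, c, d, e, f, g, h, i, k, m}
… ∩ ⟦that escaped⟧ = {b, c, d, e, f, g, h, i, k, m} ∩ {b, e, f, n} = {b, e, f}
… ∩ ⟦in g⟧ = {b, e, f} ∩ {c, d, e, f, g, h, m} = {e, f}
… ∩ ⟦clever⟧ = {e, f} ∩ {b, c, d, f, k, n} = {f}
… ∩ ⟦happy⟧ = {f} ∩ {a, b, c, d, i, j, k, n} = ∅
So ⟦clever happy player that escaped in g⟧ = {}.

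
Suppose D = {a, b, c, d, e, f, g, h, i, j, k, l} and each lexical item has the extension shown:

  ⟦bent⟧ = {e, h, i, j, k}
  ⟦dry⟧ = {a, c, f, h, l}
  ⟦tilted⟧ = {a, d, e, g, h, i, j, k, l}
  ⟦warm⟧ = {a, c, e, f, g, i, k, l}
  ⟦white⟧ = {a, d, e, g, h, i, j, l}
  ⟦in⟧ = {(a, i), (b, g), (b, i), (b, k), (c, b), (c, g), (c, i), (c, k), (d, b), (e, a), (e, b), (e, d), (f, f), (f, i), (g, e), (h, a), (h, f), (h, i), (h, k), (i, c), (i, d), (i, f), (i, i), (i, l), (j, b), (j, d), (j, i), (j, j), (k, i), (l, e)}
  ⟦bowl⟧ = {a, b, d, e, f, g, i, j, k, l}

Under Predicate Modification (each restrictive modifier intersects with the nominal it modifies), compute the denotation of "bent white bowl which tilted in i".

⟦which tilted⟧ = ⟦tilted⟧ = {a, d, e, g, h, i, j, k, l}
⟦in i⟧ = {x : ⟨x, i⟩ ∈ ⟦in⟧} = {a, b, c, f, h, i, j, k}
⟦bowl⟧ = {a, b, d, e, f, g, i, j, k, l}
… ∩ ⟦which tilted⟧ = {a, b, d, e, f, g, i, j, k, l} ∩ {a, d, e, g, h, i, j, k, l} = {a, d, e, g, i, j, k, l}
… ∩ ⟦in i⟧ = {a, d, e, g, i, j, k, l} ∩ {a, b, c, f, h, i, j, k} = {a, i, j, k}
… ∩ ⟦bent⟧ = {a, i, j, k} ∩ {e, h, i, j, k} = {i, j, k}
… ∩ ⟦white⟧ = {i, j, k} ∩ {a, d, e, g, h, i, j, l} = {i, j}
So ⟦bent white bowl which tilted in i⟧ = {i, j}.

{i, j}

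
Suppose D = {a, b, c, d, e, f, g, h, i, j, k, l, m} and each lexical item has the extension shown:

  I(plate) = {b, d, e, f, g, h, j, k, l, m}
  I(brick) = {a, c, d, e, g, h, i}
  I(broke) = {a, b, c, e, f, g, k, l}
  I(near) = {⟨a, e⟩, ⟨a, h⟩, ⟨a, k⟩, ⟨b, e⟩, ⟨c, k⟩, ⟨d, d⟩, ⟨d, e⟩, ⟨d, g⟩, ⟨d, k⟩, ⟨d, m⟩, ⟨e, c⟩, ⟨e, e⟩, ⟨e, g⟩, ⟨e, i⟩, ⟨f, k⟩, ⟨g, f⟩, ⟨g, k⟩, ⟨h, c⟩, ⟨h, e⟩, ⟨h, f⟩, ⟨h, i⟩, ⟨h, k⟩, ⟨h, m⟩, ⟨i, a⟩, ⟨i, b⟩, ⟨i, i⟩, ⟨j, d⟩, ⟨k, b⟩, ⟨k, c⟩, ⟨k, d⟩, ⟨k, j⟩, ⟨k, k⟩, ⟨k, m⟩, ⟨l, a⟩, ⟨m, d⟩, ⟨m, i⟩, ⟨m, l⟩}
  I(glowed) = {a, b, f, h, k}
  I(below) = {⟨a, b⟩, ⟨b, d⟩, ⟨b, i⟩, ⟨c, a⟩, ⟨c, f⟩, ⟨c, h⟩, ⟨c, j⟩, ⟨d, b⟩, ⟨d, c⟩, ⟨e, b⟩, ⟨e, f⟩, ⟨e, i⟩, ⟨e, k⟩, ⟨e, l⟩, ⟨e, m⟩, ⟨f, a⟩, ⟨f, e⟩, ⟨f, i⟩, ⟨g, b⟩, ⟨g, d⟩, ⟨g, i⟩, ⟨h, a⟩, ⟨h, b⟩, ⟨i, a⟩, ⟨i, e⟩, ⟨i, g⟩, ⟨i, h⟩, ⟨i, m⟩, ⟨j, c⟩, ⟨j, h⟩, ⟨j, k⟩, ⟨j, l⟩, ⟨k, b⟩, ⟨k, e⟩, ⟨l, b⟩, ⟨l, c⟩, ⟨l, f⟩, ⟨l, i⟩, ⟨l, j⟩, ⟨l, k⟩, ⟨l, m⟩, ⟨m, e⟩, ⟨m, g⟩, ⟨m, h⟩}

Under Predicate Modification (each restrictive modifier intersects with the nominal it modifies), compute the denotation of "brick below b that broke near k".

{a, g}

⟦below b⟧ = {x : ⟨x, b⟩ ∈ ⟦below⟧} = {a, d, e, g, h, k, l}
⟦that broke⟧ = ⟦broke⟧ = {a, b, c, e, f, g, k, l}
⟦near k⟧ = {x : ⟨x, k⟩ ∈ ⟦near⟧} = {a, c, d, f, g, h, k}
⟦brick⟧ = {a, c, d, e, g, h, i}
… ∩ ⟦below b⟧ = {a, c, d, e, g, h, i} ∩ {a, d, e, g, h, k, l} = {a, d, e, g, h}
… ∩ ⟦that broke⟧ = {a, d, e, g, h} ∩ {a, b, c, e, f, g, k, l} = {a, e, g}
… ∩ ⟦near k⟧ = {a, e, g} ∩ {a, c, d, f, g, h, k} = {a, g}
So ⟦brick below b that broke near k⟧ = {a, g}.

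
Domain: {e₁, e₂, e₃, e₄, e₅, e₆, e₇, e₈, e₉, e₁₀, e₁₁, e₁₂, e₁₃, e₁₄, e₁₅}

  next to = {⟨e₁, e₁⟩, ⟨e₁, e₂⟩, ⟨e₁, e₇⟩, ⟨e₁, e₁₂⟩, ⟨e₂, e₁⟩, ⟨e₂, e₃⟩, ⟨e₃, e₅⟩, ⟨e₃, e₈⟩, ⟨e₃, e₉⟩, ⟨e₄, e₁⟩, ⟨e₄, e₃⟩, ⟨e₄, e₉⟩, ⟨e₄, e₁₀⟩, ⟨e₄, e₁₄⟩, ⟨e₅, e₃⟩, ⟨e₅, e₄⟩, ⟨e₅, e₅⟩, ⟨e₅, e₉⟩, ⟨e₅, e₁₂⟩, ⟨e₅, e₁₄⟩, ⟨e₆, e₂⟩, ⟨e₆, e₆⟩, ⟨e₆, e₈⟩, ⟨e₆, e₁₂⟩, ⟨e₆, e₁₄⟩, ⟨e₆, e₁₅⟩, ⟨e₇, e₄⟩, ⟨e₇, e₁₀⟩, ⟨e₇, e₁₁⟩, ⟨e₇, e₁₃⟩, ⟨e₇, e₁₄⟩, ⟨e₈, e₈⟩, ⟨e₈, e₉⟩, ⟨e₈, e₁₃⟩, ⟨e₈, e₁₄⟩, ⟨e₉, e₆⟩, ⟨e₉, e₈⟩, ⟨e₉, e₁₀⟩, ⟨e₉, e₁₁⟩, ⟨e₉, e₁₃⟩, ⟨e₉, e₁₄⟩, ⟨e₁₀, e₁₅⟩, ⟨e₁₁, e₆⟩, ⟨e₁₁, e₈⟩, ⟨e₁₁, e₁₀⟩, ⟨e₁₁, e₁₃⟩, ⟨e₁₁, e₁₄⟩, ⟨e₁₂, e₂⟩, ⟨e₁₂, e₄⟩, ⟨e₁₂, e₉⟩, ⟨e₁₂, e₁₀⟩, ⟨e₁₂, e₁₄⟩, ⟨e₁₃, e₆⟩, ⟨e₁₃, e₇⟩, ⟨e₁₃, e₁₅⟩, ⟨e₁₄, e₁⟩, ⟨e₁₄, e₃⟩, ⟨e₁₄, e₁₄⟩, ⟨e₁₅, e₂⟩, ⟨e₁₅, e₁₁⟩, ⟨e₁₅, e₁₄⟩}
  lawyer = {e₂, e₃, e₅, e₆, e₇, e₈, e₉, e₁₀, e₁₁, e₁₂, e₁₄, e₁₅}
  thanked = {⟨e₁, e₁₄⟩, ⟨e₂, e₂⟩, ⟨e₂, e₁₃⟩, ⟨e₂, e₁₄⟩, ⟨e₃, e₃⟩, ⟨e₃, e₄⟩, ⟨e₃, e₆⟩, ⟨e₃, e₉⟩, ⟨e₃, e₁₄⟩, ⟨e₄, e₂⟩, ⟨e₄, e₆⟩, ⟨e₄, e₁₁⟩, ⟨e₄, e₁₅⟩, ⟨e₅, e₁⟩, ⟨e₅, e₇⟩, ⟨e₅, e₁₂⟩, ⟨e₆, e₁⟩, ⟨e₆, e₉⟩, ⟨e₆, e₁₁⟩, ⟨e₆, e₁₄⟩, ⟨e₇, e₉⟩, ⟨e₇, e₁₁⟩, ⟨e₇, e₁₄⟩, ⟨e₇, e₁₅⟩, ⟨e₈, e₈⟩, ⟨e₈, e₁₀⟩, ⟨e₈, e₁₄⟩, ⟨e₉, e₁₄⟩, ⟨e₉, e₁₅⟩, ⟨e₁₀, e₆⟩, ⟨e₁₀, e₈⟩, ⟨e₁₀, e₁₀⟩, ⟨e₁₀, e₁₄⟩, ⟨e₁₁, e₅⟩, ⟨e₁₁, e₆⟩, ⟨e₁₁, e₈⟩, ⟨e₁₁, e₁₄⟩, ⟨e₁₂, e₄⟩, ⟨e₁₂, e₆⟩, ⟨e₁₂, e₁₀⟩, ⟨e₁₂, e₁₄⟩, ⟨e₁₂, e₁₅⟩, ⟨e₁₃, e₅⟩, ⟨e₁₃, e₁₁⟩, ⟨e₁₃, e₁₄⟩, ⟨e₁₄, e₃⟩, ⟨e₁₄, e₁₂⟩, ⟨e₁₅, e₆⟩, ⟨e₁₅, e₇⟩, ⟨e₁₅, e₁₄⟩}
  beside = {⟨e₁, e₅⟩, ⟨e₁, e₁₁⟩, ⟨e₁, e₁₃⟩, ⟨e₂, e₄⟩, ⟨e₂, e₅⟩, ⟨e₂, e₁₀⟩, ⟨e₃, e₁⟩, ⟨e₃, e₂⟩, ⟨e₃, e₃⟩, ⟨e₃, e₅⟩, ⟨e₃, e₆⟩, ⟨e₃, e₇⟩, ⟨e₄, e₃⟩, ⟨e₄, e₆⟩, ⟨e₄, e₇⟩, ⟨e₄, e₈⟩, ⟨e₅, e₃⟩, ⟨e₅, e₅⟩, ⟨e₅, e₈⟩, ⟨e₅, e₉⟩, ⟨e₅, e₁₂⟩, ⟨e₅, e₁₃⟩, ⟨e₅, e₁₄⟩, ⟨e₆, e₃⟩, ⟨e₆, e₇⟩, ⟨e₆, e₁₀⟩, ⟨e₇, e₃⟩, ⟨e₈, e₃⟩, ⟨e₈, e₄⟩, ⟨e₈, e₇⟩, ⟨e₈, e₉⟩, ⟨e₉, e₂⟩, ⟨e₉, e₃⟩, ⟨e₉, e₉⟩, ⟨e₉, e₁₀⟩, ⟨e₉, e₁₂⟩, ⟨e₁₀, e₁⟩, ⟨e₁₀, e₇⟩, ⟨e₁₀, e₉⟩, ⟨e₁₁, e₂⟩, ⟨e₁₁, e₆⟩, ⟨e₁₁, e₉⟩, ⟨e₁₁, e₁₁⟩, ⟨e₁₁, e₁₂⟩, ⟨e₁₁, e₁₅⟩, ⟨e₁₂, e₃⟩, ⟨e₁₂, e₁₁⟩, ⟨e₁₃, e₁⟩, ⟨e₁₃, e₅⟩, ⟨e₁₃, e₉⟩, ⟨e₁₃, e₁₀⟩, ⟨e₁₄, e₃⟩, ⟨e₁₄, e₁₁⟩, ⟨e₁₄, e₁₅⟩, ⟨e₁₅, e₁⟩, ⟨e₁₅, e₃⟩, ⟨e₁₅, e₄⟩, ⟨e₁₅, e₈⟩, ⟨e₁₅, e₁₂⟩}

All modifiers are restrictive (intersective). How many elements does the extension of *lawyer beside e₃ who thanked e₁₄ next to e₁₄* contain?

⟦beside e₃⟧ = {x : ⟨x, e₃⟩ ∈ ⟦beside⟧} = {e₃, e₄, e₅, e₆, e₇, e₈, e₉, e₁₂, e₁₄, e₁₅}
⟦who thanked e₁₄⟧ = {x : ⟨x, e₁₄⟩ ∈ ⟦thanked⟧} = {e₁, e₂, e₃, e₆, e₇, e₈, e₉, e₁₀, e₁₁, e₁₂, e₁₃, e₁₅}
⟦next to e₁₄⟧ = {x : ⟨x, e₁₄⟩ ∈ ⟦next to⟧} = {e₄, e₅, e₆, e₇, e₈, e₉, e₁₁, e₁₂, e₁₄, e₁₅}
⟦lawyer⟧ = {e₂, e₃, e₅, e₆, e₇, e₈, e₉, e₁₀, e₁₁, e₁₂, e₁₄, e₁₅}
… ∩ ⟦beside e₃⟧ = {e₂, e₃, e₅, e₆, e₇, e₈, e₉, e₁₀, e₁₁, e₁₂, e₁₄, e₁₅} ∩ {e₃, e₄, e₅, e₆, e₇, e₈, e₉, e₁₂, e₁₄, e₁₅} = {e₃, e₅, e₆, e₇, e₈, e₉, e₁₂, e₁₄, e₁₅}
… ∩ ⟦who thanked e₁₄⟧ = {e₃, e₅, e₆, e₇, e₈, e₉, e₁₂, e₁₄, e₁₅} ∩ {e₁, e₂, e₃, e₆, e₇, e₈, e₉, e₁₀, e₁₁, e₁₂, e₁₃, e₁₅} = {e₃, e₆, e₇, e₈, e₉, e₁₂, e₁₅}
… ∩ ⟦next to e₁₄⟧ = {e₃, e₆, e₇, e₈, e₉, e₁₂, e₁₅} ∩ {e₄, e₅, e₆, e₇, e₈, e₉, e₁₁, e₁₂, e₁₄, e₁₅} = {e₆, e₇, e₈, e₉, e₁₂, e₁₅}
⟦lawyer beside e₃ who thanked e₁₄ next to e₁₄⟧ = {e₆, e₇, e₈, e₉, e₁₂, e₁₅}, so the cardinality is 6.

6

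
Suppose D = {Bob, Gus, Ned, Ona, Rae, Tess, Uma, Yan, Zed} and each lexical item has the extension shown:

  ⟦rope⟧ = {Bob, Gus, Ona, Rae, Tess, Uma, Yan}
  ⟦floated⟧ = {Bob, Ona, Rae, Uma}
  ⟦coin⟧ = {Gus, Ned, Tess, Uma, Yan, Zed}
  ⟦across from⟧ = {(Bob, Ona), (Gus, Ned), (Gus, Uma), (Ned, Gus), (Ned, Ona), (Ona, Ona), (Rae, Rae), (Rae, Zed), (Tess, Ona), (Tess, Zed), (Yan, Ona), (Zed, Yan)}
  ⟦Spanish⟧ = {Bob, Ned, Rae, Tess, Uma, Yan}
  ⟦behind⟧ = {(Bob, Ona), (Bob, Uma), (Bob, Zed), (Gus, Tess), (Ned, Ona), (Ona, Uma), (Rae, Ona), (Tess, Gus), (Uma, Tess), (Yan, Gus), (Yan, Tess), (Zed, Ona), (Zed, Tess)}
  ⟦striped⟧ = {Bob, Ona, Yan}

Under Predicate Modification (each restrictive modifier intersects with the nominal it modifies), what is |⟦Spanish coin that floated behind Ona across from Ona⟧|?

⟦that floated⟧ = ⟦floated⟧ = {Bob, Ona, Rae, Uma}
⟦behind Ona⟧ = {x : ⟨x, Ona⟩ ∈ ⟦behind⟧} = {Bob, Ned, Rae, Zed}
⟦across from Ona⟧ = {x : ⟨x, Ona⟩ ∈ ⟦across from⟧} = {Bob, Ned, Ona, Tess, Yan}
⟦coin⟧ = {Gus, Ned, Tess, Uma, Yan, Zed}
… ∩ ⟦that floated⟧ = {Gus, Ned, Tess, Uma, Yan, Zed} ∩ {Bob, Ona, Rae, Uma} = {Uma}
… ∩ ⟦behind Ona⟧ = {Uma} ∩ {Bob, Ned, Rae, Zed} = ∅
… ∩ ⟦across from Ona⟧ = ∅ ∩ {Bob, Ned, Ona, Tess, Yan} = ∅
… ∩ ⟦Spanish⟧ = ∅ ∩ {Bob, Ned, Rae, Tess, Uma, Yan} = ∅
⟦Spanish coin that floated behind Ona across from Ona⟧ = ∅, so the cardinality is 0.

0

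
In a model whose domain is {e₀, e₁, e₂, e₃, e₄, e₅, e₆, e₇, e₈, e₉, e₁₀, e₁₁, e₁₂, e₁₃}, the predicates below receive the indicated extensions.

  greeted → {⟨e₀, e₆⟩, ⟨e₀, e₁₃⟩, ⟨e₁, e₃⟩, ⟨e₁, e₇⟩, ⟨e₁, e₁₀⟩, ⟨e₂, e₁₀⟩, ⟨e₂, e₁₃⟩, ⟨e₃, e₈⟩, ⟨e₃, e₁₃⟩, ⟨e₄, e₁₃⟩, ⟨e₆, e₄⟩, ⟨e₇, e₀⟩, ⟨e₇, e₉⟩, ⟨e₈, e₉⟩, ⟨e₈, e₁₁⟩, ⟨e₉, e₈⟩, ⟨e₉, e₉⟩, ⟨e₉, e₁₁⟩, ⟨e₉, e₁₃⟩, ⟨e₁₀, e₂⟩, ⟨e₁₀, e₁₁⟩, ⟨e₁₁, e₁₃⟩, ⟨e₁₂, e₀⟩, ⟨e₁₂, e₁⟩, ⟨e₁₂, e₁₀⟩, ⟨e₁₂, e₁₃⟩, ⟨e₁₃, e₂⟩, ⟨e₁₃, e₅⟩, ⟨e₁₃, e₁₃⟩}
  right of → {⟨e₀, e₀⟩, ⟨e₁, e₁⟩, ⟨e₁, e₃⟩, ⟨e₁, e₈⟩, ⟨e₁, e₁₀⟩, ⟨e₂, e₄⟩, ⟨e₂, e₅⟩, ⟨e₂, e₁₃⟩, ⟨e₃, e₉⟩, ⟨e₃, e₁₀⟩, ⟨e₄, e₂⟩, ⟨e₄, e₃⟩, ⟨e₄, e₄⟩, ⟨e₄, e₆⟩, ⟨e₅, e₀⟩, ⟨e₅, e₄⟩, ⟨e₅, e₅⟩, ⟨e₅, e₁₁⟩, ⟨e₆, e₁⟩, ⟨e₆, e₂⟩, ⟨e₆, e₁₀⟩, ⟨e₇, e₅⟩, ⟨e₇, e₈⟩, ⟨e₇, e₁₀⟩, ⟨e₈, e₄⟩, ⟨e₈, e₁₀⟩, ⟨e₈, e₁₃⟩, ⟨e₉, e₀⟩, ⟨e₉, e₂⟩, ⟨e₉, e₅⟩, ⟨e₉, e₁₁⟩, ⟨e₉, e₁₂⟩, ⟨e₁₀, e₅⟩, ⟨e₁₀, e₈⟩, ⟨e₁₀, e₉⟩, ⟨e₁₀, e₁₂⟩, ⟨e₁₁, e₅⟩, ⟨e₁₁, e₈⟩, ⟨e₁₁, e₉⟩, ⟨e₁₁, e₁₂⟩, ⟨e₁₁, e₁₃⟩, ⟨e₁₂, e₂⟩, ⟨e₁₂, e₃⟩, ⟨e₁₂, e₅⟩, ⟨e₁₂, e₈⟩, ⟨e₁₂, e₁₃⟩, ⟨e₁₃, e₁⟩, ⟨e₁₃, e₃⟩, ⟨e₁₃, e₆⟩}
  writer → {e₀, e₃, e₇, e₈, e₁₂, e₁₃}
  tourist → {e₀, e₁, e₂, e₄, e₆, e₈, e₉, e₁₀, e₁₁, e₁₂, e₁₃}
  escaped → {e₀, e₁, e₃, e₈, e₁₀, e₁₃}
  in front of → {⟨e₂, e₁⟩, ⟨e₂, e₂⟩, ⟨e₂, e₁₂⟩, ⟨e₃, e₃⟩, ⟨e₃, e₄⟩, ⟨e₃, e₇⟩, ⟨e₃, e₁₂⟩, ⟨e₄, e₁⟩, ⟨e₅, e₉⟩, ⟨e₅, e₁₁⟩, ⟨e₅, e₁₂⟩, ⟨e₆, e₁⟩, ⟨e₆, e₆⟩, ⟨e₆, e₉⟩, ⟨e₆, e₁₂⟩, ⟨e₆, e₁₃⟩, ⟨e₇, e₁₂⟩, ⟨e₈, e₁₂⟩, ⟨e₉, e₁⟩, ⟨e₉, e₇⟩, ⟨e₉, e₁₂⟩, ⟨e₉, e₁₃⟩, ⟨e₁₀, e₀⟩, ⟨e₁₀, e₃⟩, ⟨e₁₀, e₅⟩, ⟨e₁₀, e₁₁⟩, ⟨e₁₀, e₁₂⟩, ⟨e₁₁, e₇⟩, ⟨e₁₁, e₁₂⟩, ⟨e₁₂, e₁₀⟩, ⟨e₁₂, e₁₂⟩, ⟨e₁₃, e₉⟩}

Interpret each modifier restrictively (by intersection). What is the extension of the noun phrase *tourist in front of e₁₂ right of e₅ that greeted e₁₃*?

{e₂, e₉, e₁₁, e₁₂}

⟦in front of e₁₂⟧ = {x : ⟨x, e₁₂⟩ ∈ ⟦in front of⟧} = {e₂, e₃, e₅, e₆, e₇, e₈, e₉, e₁₀, e₁₁, e₁₂}
⟦right of e₅⟧ = {x : ⟨x, e₅⟩ ∈ ⟦right of⟧} = {e₂, e₅, e₇, e₉, e₁₀, e₁₁, e₁₂}
⟦that greeted e₁₃⟧ = {x : ⟨x, e₁₃⟩ ∈ ⟦greeted⟧} = {e₀, e₂, e₃, e₄, e₉, e₁₁, e₁₂, e₁₃}
⟦tourist⟧ = {e₀, e₁, e₂, e₄, e₆, e₈, e₉, e₁₀, e₁₁, e₁₂, e₁₃}
… ∩ ⟦in front of e₁₂⟧ = {e₀, e₁, e₂, e₄, e₆, e₈, e₉, e₁₀, e₁₁, e₁₂, e₁₃} ∩ {e₂, e₃, e₅, e₆, e₇, e₈, e₉, e₁₀, e₁₁, e₁₂} = {e₂, e₆, e₈, e₉, e₁₀, e₁₁, e₁₂}
… ∩ ⟦right of e₅⟧ = {e₂, e₆, e₈, e₉, e₁₀, e₁₁, e₁₂} ∩ {e₂, e₅, e₇, e₉, e₁₀, e₁₁, e₁₂} = {e₂, e₉, e₁₀, e₁₁, e₁₂}
… ∩ ⟦that greeted e₁₃⟧ = {e₂, e₉, e₁₀, e₁₁, e₁₂} ∩ {e₀, e₂, e₃, e₄, e₉, e₁₁, e₁₂, e₁₃} = {e₂, e₉, e₁₁, e₁₂}
So ⟦tourist in front of e₁₂ right of e₅ that greeted e₁₃⟧ = {e₂, e₉, e₁₁, e₁₂}.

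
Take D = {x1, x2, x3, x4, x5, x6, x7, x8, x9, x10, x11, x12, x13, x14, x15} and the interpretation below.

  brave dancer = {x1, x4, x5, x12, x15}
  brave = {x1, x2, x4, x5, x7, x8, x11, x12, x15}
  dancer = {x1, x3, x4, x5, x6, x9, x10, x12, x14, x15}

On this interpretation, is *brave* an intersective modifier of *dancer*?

yes

⟦brave⟧ ∩ ⟦dancer⟧ = {x1, x2, x4, x5, x7, x8, x11, x12, x15} ∩ {x1, x3, x4, x5, x6, x9, x10, x12, x14, x15} = {x1, x4, x5, x12, x15}
Observed ⟦brave dancer⟧ = {x1, x4, x5, x12, x15}.
These coincide, so the modifier is intersective here.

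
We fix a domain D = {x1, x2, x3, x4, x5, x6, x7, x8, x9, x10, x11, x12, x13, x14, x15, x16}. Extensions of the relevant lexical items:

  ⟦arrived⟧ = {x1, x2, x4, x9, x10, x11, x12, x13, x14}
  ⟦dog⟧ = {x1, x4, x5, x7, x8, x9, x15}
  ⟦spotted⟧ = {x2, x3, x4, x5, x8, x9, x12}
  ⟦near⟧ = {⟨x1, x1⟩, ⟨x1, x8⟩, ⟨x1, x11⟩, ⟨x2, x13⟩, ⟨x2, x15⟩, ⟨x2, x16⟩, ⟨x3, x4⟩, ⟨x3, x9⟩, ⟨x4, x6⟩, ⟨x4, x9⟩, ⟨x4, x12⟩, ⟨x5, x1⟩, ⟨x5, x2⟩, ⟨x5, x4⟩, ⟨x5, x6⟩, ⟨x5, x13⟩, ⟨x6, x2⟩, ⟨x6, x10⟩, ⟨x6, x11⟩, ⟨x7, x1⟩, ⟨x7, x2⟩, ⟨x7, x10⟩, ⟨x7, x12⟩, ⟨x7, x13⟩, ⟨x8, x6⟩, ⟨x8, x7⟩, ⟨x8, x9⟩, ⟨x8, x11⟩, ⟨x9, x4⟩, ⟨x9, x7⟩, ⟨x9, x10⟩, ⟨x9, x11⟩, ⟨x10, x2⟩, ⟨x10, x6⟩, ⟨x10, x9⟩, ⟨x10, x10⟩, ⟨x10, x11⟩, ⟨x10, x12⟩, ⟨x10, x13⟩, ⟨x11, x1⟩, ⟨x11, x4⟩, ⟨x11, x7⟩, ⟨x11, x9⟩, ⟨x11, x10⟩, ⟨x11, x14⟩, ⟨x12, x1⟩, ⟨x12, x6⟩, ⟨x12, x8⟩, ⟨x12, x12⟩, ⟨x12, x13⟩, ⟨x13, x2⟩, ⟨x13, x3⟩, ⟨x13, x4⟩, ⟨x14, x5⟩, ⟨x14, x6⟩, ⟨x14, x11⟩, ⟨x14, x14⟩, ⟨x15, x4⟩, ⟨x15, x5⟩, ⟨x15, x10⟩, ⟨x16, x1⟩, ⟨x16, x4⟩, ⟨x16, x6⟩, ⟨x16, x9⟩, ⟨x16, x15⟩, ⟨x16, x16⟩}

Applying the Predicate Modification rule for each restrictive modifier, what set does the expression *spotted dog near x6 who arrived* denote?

⟦near x6⟧ = {x : ⟨x, x6⟩ ∈ ⟦near⟧} = {x4, x5, x8, x10, x12, x14, x16}
⟦who arrived⟧ = ⟦arrived⟧ = {x1, x2, x4, x9, x10, x11, x12, x13, x14}
⟦dog⟧ = {x1, x4, x5, x7, x8, x9, x15}
… ∩ ⟦near x6⟧ = {x1, x4, x5, x7, x8, x9, x15} ∩ {x4, x5, x8, x10, x12, x14, x16} = {x4, x5, x8}
… ∩ ⟦who arrived⟧ = {x4, x5, x8} ∩ {x1, x2, x4, x9, x10, x11, x12, x13, x14} = {x4}
… ∩ ⟦spotted⟧ = {x4} ∩ {x2, x3, x4, x5, x8, x9, x12} = {x4}
So ⟦spotted dog near x6 who arrived⟧ = {x4}.

{x4}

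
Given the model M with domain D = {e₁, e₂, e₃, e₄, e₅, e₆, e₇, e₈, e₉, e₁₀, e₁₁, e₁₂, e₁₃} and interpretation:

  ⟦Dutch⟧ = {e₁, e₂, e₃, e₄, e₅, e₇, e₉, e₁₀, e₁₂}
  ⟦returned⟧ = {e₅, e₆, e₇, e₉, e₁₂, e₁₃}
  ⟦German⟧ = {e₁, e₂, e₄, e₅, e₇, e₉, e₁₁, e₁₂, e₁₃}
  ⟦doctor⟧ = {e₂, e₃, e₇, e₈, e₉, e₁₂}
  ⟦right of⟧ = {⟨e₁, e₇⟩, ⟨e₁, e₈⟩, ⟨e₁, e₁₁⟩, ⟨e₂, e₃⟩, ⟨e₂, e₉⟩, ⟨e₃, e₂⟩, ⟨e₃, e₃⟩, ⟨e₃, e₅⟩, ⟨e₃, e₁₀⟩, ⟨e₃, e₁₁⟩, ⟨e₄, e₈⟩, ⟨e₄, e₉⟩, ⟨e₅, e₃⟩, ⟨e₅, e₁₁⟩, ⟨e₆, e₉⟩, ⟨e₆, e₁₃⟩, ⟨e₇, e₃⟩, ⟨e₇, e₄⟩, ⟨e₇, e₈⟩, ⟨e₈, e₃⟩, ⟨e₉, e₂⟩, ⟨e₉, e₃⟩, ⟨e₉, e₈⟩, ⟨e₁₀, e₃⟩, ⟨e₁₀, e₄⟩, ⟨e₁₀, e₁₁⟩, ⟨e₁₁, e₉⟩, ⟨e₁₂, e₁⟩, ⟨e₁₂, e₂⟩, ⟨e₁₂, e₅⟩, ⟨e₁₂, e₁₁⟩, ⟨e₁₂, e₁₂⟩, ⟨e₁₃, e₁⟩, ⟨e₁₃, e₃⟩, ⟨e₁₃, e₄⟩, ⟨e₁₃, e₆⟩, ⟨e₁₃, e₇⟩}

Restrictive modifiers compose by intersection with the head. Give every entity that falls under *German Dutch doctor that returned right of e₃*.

⟦that returned⟧ = ⟦returned⟧ = {e₅, e₆, e₇, e₉, e₁₂, e₁₃}
⟦right of e₃⟧ = {x : ⟨x, e₃⟩ ∈ ⟦right of⟧} = {e₂, e₃, e₅, e₇, e₈, e₉, e₁₀, e₁₃}
⟦doctor⟧ = {e₂, e₃, e₇, e₈, e₉, e₁₂}
… ∩ ⟦that returned⟧ = {e₂, e₃, e₇, e₈, e₉, e₁₂} ∩ {e₅, e₆, e₇, e₉, e₁₂, e₁₃} = {e₇, e₉, e₁₂}
… ∩ ⟦right of e₃⟧ = {e₇, e₉, e₁₂} ∩ {e₂, e₃, e₅, e₇, e₈, e₉, e₁₀, e₁₃} = {e₇, e₉}
… ∩ ⟦German⟧ = {e₇, e₉} ∩ {e₁, e₂, e₄, e₅, e₇, e₉, e₁₁, e₁₂, e₁₃} = {e₇, e₉}
… ∩ ⟦Dutch⟧ = {e₇, e₉} ∩ {e₁, e₂, e₃, e₄, e₅, e₇, e₉, e₁₀, e₁₂} = {e₇, e₉}
So ⟦German Dutch doctor that returned right of e₃⟧ = {e₇, e₉}.

{e₇, e₉}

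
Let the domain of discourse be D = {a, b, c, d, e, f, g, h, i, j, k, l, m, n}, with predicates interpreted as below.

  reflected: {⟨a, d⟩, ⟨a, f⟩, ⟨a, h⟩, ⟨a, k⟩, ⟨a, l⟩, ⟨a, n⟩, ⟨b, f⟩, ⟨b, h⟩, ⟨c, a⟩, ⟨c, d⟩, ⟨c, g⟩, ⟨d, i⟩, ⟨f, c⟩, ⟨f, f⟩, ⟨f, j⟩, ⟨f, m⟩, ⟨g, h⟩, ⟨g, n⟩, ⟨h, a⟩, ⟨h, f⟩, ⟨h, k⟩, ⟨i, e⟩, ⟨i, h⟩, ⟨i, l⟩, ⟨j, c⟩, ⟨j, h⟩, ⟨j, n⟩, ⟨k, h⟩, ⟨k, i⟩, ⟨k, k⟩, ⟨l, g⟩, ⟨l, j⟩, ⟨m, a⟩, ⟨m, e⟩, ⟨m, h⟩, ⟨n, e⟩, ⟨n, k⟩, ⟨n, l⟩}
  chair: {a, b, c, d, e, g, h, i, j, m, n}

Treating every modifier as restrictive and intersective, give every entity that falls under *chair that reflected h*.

{a, b, g, i, j, m}

⟦that reflected h⟧ = {x : ⟨x, h⟩ ∈ ⟦reflected⟧} = {a, b, g, i, j, k, m}
⟦chair⟧ = {a, b, c, d, e, g, h, i, j, m, n}
… ∩ ⟦that reflected h⟧ = {a, b, c, d, e, g, h, i, j, m, n} ∩ {a, b, g, i, j, k, m} = {a, b, g, i, j, m}
So ⟦chair that reflected h⟧ = {a, b, g, i, j, m}.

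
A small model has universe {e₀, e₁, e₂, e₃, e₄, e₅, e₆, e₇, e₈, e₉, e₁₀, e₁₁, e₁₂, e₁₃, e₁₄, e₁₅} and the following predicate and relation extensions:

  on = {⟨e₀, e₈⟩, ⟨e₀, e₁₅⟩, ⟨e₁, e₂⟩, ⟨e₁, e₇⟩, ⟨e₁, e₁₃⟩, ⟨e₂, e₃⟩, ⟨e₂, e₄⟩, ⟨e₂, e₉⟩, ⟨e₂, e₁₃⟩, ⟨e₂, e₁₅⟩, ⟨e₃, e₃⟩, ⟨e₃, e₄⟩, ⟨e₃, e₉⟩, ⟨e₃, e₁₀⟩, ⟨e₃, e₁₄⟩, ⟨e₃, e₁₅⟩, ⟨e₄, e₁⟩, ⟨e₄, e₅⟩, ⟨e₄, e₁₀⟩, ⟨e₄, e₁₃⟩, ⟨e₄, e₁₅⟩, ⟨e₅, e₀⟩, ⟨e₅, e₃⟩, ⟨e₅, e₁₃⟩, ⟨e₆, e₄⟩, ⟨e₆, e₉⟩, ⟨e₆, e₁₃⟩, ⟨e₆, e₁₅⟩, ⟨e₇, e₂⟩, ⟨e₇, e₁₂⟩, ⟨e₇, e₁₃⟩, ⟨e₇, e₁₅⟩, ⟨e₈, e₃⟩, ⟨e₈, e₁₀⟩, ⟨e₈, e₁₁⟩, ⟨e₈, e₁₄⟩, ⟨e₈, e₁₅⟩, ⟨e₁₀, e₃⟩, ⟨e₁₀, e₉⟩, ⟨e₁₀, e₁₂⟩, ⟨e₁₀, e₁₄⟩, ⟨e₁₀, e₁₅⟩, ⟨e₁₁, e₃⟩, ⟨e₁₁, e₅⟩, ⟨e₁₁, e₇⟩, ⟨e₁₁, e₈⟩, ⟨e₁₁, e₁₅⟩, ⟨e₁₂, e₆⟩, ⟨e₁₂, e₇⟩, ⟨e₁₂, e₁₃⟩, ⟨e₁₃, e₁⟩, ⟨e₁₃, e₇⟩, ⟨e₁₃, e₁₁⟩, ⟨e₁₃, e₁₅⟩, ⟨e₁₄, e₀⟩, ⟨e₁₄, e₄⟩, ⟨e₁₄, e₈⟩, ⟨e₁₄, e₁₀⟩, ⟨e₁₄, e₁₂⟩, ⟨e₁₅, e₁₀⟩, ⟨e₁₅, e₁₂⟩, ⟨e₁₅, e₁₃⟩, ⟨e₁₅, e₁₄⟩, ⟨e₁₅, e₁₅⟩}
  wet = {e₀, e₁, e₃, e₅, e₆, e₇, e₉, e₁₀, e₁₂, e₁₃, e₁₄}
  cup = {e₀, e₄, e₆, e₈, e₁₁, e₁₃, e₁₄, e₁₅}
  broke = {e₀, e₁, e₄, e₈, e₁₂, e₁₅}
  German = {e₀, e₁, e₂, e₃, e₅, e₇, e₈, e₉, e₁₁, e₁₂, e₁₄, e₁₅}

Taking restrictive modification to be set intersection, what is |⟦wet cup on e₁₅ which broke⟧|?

⟦on e₁₅⟧ = {x : ⟨x, e₁₅⟩ ∈ ⟦on⟧} = {e₀, e₂, e₃, e₄, e₆, e₇, e₈, e₁₀, e₁₁, e₁₃, e₁₅}
⟦which broke⟧ = ⟦broke⟧ = {e₀, e₁, e₄, e₈, e₁₂, e₁₅}
⟦cup⟧ = {e₀, e₄, e₆, e₈, e₁₁, e₁₃, e₁₄, e₁₅}
… ∩ ⟦on e₁₅⟧ = {e₀, e₄, e₆, e₈, e₁₁, e₁₃, e₁₄, e₁₅} ∩ {e₀, e₂, e₃, e₄, e₆, e₇, e₈, e₁₀, e₁₁, e₁₃, e₁₅} = {e₀, e₄, e₆, e₈, e₁₁, e₁₃, e₁₅}
… ∩ ⟦which broke⟧ = {e₀, e₄, e₆, e₈, e₁₁, e₁₃, e₁₅} ∩ {e₀, e₁, e₄, e₈, e₁₂, e₁₅} = {e₀, e₄, e₈, e₁₅}
… ∩ ⟦wet⟧ = {e₀, e₄, e₈, e₁₅} ∩ {e₀, e₁, e₃, e₅, e₆, e₇, e₉, e₁₀, e₁₂, e₁₃, e₁₄} = {e₀}
⟦wet cup on e₁₅ which broke⟧ = {e₀}, so the cardinality is 1.

1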